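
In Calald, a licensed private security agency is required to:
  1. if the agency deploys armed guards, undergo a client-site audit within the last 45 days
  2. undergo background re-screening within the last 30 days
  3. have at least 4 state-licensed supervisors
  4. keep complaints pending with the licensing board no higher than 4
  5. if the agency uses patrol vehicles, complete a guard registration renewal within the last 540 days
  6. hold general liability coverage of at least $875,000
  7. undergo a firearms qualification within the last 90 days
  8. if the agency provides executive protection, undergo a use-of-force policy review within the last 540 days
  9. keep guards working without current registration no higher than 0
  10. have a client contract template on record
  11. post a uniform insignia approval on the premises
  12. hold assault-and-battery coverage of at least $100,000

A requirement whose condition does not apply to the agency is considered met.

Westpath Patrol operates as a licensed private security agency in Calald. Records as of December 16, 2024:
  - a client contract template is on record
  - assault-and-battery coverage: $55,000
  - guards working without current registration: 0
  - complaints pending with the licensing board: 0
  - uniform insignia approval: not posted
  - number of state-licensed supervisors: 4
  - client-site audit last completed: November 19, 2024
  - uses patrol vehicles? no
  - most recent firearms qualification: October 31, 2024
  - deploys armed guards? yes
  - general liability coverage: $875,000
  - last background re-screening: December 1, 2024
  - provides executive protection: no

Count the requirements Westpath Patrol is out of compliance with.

1. condition 'deploys armed guards' holds; client-site audit 27 days ago vs limit 45 → met
2. background re-screening 15 days ago vs limit 30 → met
3. state-licensed supervisors 4 ≥ 4 → met
4. complaints pending with the licensing board 0 ≤ 4 → met
5. condition 'uses patrol vehicles' does not hold → requirement n/a → met
6. general liability coverage $875,000 ≥ $875,000 → met
7. firearms qualification 46 days ago vs limit 90 → met
8. condition 'provides executive protection' does not hold → requirement n/a → met
9. guards working without current registration 0 ≤ 0 → met
10. client contract template present → met
11. uniform insignia approval absent → not met
12. assault-and-battery coverage $55,000 < $100,000 → not met
Not met: 2 of 12

2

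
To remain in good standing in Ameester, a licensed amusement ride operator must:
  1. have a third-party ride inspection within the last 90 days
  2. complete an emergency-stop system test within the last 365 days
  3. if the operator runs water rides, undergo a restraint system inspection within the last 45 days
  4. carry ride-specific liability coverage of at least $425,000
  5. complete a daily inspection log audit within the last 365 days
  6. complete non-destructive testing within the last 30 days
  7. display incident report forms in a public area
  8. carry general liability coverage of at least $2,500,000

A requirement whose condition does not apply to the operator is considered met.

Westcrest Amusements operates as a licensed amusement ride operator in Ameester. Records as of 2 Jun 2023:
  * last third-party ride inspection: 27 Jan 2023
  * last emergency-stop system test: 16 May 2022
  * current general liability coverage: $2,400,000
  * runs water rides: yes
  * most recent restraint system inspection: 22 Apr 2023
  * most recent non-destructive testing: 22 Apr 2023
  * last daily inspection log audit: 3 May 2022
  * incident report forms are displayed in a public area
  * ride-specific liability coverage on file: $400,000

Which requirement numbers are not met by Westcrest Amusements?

1. third-party ride inspection 126 days ago vs limit 90 → not met
2. emergency-stop system test 382 days ago vs limit 365 → not met
3. condition 'runs water rides' holds; restraint system inspection 41 days ago vs limit 45 → met
4. ride-specific liability coverage $400,000 < $425,000 → not met
5. daily inspection log audit 395 days ago vs limit 365 → not met
6. non-destructive testing 41 days ago vs limit 30 → not met
7. incident report forms present → met
8. general liability coverage $2,400,000 < $2,500,000 → not met
Not met: 1, 2, 4, 5, 6, 8

1, 2, 4, 5, 6, 8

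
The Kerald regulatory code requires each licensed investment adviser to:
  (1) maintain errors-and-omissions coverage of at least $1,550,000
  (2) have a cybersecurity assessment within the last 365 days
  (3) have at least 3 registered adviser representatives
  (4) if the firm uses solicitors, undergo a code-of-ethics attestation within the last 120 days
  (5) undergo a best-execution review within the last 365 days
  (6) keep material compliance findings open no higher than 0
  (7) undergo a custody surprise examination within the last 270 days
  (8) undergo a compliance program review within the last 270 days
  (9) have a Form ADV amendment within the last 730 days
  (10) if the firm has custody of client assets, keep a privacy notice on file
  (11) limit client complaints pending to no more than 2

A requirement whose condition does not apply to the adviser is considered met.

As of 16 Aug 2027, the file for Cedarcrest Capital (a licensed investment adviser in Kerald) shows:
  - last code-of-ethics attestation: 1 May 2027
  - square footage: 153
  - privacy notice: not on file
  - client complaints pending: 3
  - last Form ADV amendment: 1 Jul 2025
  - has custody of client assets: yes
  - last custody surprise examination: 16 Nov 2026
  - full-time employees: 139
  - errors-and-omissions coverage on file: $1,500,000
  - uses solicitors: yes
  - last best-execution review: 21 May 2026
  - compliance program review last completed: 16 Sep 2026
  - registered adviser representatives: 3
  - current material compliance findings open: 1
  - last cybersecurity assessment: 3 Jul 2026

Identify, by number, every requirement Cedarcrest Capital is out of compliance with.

1, 2, 5, 6, 7, 8, 9, 10, 11

1. errors-and-omissions coverage $1,500,000 < $1,550,000 → not met
2. cybersecurity assessment 409 days ago vs limit 365 → not met
3. registered adviser representatives 3 ≥ 3 → met
4. condition 'uses solicitors' holds; code-of-ethics attestation 107 days ago vs limit 120 → met
5. best-execution review 452 days ago vs limit 365 → not met
6. material compliance findings open 1 > 0 → not met
7. custody surprise examination 273 days ago vs limit 270 → not met
8. compliance program review 334 days ago vs limit 270 → not met
9. Form ADV amendment 776 days ago vs limit 730 → not met
10. condition 'has custody of client assets' holds; privacy notice absent → not met
11. client complaints pending 3 > 2 → not met
Not met: 1, 2, 5, 6, 7, 8, 9, 10, 11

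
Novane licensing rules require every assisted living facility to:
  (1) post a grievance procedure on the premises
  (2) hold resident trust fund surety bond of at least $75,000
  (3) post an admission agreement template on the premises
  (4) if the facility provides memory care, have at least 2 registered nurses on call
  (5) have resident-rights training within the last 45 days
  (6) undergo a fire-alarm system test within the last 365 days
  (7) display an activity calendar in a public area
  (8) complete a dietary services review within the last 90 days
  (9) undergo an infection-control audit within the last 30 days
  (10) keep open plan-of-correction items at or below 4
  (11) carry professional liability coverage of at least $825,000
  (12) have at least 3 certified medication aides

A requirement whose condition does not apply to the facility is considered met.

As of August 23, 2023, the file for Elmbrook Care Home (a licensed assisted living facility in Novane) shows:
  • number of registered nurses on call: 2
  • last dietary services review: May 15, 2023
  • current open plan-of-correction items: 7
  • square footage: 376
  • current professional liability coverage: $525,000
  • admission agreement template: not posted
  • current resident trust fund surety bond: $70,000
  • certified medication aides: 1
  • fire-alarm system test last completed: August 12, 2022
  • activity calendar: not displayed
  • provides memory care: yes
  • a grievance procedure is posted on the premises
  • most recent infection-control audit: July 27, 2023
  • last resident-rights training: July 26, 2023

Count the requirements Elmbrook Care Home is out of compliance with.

1. grievance procedure present → met
2. resident trust fund surety bond $70,000 < $75,000 → not met
3. admission agreement template absent → not met
4. condition 'provides memory care' holds; registered nurses on call 2 ≥ 2 → met
5. resident-rights training 28 days ago vs limit 45 → met
6. fire-alarm system test 376 days ago vs limit 365 → not met
7. activity calendar absent → not met
8. dietary services review 100 days ago vs limit 90 → not met
9. infection-control audit 27 days ago vs limit 30 → met
10. open plan-of-correction items 7 > 4 → not met
11. professional liability coverage $525,000 < $825,000 → not met
12. certified medication aides 1 < 3 → not met
Not met: 8 of 12

8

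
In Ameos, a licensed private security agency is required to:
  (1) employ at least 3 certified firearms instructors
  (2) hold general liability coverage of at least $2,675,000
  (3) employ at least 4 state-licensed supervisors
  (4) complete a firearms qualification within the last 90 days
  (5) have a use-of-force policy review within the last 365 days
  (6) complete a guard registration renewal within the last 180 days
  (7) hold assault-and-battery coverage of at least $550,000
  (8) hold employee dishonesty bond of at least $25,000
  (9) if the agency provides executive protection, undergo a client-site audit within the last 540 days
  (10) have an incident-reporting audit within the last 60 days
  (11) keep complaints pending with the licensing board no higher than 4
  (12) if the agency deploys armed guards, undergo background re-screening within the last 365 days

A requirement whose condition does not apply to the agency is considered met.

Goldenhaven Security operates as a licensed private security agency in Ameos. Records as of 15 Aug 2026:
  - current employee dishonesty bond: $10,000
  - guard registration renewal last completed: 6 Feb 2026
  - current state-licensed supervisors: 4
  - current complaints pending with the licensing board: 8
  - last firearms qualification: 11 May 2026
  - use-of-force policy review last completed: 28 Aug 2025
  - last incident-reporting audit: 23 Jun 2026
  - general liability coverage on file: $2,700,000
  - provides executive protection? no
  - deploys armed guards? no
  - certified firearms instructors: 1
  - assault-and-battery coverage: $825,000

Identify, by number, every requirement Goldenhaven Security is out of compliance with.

1, 4, 6, 8, 11

1. certified firearms instructors 1 < 3 → not met
2. general liability coverage $2,700,000 ≥ $2,675,000 → met
3. state-licensed supervisors 4 ≥ 4 → met
4. firearms qualification 96 days ago vs limit 90 → not met
5. use-of-force policy review 352 days ago vs limit 365 → met
6. guard registration renewal 190 days ago vs limit 180 → not met
7. assault-and-battery coverage $825,000 ≥ $550,000 → met
8. employee dishonesty bond $10,000 < $25,000 → not met
9. condition 'provides executive protection' does not hold → requirement n/a → met
10. incident-reporting audit 53 days ago vs limit 60 → met
11. complaints pending with the licensing board 8 > 4 → not met
12. condition 'deploys armed guards' does not hold → requirement n/a → met
Not met: 1, 4, 6, 8, 11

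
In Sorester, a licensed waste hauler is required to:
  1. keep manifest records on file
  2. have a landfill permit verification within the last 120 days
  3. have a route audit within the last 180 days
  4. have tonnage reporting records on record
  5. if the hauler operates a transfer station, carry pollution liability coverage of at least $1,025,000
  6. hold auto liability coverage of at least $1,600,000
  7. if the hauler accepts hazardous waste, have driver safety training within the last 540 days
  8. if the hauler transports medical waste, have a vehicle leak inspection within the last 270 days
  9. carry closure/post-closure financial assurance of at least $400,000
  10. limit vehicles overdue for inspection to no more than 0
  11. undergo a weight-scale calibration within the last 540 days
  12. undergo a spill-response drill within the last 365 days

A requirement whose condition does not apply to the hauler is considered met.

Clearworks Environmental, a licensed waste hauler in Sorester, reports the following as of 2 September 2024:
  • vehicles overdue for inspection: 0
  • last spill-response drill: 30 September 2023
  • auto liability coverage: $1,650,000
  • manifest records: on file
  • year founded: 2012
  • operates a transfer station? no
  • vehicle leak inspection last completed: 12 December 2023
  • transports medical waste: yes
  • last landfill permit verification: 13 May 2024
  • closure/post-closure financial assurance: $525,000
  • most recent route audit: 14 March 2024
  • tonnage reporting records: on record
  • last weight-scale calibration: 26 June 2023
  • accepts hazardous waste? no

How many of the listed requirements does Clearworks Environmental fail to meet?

1. manifest records present → met
2. landfill permit verification 112 days ago vs limit 120 → met
3. route audit 172 days ago vs limit 180 → met
4. tonnage reporting records present → met
5. condition 'operates a transfer station' does not hold → requirement n/a → met
6. auto liability coverage $1,650,000 ≥ $1,600,000 → met
7. condition 'accepts hazardous waste' does not hold → requirement n/a → met
8. condition 'transports medical waste' holds; vehicle leak inspection 265 days ago vs limit 270 → met
9. closure/post-closure financial assurance $525,000 ≥ $400,000 → met
10. vehicles overdue for inspection 0 ≤ 0 → met
11. weight-scale calibration 434 days ago vs limit 540 → met
12. spill-response drill 338 days ago vs limit 365 → met
Not met: 0 of 12

0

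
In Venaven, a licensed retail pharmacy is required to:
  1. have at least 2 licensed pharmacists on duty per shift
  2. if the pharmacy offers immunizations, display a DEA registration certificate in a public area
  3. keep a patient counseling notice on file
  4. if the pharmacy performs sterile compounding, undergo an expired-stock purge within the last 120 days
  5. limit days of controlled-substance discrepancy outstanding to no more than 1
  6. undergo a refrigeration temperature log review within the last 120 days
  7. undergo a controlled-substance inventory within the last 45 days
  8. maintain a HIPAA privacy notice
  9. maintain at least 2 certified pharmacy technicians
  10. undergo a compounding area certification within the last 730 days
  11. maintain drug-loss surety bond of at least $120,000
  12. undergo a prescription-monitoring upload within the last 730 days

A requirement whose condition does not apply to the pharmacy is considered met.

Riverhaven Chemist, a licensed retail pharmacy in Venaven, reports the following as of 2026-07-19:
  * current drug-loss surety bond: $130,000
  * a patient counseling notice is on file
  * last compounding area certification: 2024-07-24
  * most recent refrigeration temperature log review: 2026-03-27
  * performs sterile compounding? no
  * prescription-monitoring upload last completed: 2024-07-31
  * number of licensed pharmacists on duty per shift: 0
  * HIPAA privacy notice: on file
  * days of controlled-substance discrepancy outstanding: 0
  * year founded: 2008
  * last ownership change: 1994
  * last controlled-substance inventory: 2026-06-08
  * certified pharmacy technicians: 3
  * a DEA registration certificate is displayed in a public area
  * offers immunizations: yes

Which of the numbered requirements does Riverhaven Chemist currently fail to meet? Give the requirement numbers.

1

1. licensed pharmacists on duty per shift 0 < 2 → not met
2. condition 'offers immunizations' holds; DEA registration certificate present → met
3. patient counseling notice present → met
4. condition 'performs sterile compounding' does not hold → requirement n/a → met
5. days of controlled-substance discrepancy outstanding 0 ≤ 1 → met
6. refrigeration temperature log review 114 days ago vs limit 120 → met
7. controlled-substance inventory 41 days ago vs limit 45 → met
8. HIPAA privacy notice present → met
9. certified pharmacy technicians 3 ≥ 2 → met
10. compounding area certification 725 days ago vs limit 730 → met
11. drug-loss surety bond $130,000 ≥ $120,000 → met
12. prescription-monitoring upload 718 days ago vs limit 730 → met
Not met: 1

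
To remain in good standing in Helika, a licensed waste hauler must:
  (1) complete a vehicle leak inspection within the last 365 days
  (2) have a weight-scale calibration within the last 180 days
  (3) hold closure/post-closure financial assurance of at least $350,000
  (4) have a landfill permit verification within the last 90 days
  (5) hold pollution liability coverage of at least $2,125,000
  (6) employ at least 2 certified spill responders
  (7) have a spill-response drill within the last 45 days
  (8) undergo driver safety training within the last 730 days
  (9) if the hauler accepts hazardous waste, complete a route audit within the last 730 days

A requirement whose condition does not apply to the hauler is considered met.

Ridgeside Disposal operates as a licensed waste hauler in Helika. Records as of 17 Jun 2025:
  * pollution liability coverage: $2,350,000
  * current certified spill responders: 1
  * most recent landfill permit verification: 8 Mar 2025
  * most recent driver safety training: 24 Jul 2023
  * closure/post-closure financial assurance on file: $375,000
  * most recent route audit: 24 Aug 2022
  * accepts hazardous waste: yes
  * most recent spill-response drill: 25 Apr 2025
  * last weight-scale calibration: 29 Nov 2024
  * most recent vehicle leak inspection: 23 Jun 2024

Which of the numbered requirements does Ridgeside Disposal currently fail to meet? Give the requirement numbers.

2, 4, 6, 7, 9

1. vehicle leak inspection 359 days ago vs limit 365 → met
2. weight-scale calibration 200 days ago vs limit 180 → not met
3. closure/post-closure financial assurance $375,000 ≥ $350,000 → met
4. landfill permit verification 101 days ago vs limit 90 → not met
5. pollution liability coverage $2,350,000 ≥ $2,125,000 → met
6. certified spill responders 1 < 2 → not met
7. spill-response drill 53 days ago vs limit 45 → not met
8. driver safety training 694 days ago vs limit 730 → met
9. condition 'accepts hazardous waste' holds; route audit 1028 days ago vs limit 730 → not met
Not met: 2, 4, 6, 7, 9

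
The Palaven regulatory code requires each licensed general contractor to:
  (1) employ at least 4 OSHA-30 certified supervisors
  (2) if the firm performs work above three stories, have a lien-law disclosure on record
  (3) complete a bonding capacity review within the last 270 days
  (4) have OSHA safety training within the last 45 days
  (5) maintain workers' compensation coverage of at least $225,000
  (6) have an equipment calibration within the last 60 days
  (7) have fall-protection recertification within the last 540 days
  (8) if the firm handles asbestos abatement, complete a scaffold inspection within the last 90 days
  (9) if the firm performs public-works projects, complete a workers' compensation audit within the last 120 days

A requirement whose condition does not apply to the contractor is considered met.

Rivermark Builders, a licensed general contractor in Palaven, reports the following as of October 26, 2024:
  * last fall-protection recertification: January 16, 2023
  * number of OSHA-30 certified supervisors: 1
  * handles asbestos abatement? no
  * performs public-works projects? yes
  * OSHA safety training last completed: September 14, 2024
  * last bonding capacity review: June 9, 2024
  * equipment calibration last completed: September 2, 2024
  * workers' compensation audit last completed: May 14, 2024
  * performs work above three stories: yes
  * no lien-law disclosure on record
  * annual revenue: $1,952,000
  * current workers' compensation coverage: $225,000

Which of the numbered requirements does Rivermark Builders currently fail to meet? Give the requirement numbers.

1. OSHA-30 certified supervisors 1 < 4 → not met
2. condition 'performs work above three stories' holds; lien-law disclosure absent → not met
3. bonding capacity review 139 days ago vs limit 270 → met
4. OSHA safety training 42 days ago vs limit 45 → met
5. workers' compensation coverage $225,000 ≥ $225,000 → met
6. equipment calibration 54 days ago vs limit 60 → met
7. fall-protection recertification 649 days ago vs limit 540 → not met
8. condition 'handles asbestos abatement' does not hold → requirement n/a → met
9. condition 'performs public-works projects' holds; workers' compensation audit 165 days ago vs limit 120 → not met
Not met: 1, 2, 7, 9

1, 2, 7, 9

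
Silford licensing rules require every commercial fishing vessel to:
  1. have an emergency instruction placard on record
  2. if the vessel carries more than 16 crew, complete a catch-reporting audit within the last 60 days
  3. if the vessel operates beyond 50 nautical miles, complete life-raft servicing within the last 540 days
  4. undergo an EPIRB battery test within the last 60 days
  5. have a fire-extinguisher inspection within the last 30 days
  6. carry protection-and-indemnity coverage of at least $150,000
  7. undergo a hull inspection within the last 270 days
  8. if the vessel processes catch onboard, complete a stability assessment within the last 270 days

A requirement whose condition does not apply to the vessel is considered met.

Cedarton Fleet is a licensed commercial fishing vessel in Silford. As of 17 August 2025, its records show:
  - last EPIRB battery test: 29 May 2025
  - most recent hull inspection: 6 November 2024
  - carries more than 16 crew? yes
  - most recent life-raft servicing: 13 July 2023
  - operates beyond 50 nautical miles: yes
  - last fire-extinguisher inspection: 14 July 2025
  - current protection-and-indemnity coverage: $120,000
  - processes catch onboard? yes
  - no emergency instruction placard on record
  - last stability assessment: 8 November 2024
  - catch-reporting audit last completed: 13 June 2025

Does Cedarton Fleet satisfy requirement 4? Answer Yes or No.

4. EPIRB battery test 80 days ago vs limit 60 → not met

No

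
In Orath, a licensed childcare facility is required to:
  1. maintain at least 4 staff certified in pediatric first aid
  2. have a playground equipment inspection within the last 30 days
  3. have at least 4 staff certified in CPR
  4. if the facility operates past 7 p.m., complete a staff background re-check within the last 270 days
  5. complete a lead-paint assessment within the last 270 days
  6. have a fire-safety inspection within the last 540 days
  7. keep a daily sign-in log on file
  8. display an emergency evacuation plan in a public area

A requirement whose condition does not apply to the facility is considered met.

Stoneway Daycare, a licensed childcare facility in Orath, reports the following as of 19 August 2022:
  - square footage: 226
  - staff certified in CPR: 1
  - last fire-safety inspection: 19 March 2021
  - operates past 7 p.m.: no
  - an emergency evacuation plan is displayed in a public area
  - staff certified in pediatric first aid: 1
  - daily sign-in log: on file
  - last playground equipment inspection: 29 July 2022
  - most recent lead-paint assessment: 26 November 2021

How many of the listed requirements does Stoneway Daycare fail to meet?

1. staff certified in pediatric first aid 1 < 4 → not met
2. playground equipment inspection 21 days ago vs limit 30 → met
3. staff certified in CPR 1 < 4 → not met
4. condition 'operates past 7 p.m.' does not hold → requirement n/a → met
5. lead-paint assessment 266 days ago vs limit 270 → met
6. fire-safety inspection 518 days ago vs limit 540 → met
7. daily sign-in log present → met
8. emergency evacuation plan present → met
Not met: 2 of 8

2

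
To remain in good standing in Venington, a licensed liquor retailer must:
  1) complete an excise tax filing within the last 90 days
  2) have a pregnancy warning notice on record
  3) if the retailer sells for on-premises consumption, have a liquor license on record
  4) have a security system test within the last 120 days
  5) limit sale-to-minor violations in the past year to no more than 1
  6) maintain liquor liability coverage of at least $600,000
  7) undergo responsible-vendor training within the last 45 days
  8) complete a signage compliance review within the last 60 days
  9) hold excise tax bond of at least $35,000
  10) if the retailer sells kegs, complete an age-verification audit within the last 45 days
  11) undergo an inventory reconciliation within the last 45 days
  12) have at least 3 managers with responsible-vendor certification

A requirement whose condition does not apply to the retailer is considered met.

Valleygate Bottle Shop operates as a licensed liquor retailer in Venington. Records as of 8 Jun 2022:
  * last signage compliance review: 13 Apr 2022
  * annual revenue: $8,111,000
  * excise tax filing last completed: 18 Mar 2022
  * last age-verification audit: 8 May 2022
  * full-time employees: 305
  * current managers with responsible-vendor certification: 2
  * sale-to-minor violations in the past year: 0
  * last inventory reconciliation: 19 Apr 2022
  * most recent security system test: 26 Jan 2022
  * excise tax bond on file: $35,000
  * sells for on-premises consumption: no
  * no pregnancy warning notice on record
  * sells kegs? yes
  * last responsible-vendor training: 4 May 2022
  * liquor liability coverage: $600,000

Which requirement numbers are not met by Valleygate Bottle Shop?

2, 4, 11, 12

1. excise tax filing 82 days ago vs limit 90 → met
2. pregnancy warning notice absent → not met
3. condition 'sells for on-premises consumption' does not hold → requirement n/a → met
4. security system test 133 days ago vs limit 120 → not met
5. sale-to-minor violations in the past year 0 ≤ 1 → met
6. liquor liability coverage $600,000 ≥ $600,000 → met
7. responsible-vendor training 35 days ago vs limit 45 → met
8. signage compliance review 56 days ago vs limit 60 → met
9. excise tax bond $35,000 ≥ $35,000 → met
10. condition 'sells kegs' holds; age-verification audit 31 days ago vs limit 45 → met
11. inventory reconciliation 50 days ago vs limit 45 → not met
12. managers with responsible-vendor certification 2 < 3 → not met
Not met: 2, 4, 11, 12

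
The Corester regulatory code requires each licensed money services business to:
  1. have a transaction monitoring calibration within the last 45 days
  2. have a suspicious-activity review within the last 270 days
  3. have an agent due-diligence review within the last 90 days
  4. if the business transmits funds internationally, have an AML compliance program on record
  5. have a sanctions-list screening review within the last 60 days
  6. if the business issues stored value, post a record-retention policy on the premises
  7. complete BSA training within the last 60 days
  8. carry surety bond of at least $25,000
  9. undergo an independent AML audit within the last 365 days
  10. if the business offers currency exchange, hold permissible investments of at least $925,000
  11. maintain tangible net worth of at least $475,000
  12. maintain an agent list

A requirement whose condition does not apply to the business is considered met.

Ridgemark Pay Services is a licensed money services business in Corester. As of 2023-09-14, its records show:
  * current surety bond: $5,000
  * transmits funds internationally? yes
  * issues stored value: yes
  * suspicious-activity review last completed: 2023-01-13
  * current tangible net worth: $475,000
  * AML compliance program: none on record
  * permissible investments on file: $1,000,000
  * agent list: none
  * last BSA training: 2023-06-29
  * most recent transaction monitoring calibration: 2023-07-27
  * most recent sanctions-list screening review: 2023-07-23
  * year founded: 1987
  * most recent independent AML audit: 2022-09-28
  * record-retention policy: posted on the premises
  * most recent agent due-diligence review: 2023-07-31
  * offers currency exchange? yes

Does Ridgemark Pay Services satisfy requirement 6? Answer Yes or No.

Yes

6. condition 'issues stored value' holds; record-retention policy present → met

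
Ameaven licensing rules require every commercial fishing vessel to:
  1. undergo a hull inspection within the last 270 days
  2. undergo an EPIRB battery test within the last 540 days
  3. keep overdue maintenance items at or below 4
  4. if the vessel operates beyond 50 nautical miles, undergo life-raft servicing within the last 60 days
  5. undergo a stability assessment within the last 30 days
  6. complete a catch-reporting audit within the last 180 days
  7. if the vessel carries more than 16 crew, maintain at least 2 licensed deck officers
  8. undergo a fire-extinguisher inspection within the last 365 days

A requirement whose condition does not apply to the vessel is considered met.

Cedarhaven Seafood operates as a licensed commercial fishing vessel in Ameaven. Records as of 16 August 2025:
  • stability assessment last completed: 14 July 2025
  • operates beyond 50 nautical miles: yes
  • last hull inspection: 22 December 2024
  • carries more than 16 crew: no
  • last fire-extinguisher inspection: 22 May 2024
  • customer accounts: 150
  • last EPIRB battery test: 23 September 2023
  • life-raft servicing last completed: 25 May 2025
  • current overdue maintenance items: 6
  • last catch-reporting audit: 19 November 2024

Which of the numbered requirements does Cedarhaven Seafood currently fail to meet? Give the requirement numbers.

2, 3, 4, 5, 6, 8

1. hull inspection 237 days ago vs limit 270 → met
2. EPIRB battery test 693 days ago vs limit 540 → not met
3. overdue maintenance items 6 > 4 → not met
4. condition 'operates beyond 50 nautical miles' holds; life-raft servicing 83 days ago vs limit 60 → not met
5. stability assessment 33 days ago vs limit 30 → not met
6. catch-reporting audit 270 days ago vs limit 180 → not met
7. condition 'carries more than 16 crew' does not hold → requirement n/a → met
8. fire-extinguisher inspection 451 days ago vs limit 365 → not met
Not met: 2, 3, 4, 5, 6, 8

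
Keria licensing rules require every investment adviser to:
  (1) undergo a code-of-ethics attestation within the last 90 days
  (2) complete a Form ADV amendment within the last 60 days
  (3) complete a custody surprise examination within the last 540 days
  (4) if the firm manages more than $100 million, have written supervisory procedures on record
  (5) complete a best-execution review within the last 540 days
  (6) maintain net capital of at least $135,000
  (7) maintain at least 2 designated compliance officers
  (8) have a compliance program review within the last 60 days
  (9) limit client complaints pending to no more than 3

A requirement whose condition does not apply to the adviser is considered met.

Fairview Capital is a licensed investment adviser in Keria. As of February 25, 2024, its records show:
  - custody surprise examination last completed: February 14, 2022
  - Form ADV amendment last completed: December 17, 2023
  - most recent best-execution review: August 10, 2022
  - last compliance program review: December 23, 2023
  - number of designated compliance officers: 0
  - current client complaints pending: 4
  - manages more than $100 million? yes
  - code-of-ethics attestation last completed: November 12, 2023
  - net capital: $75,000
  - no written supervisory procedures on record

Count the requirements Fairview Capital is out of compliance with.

9

1. code-of-ethics attestation 105 days ago vs limit 90 → not met
2. Form ADV amendment 70 days ago vs limit 60 → not met
3. custody surprise examination 741 days ago vs limit 540 → not met
4. condition 'manages more than $100 million' holds; written supervisory procedures absent → not met
5. best-execution review 564 days ago vs limit 540 → not met
6. net capital $75,000 < $135,000 → not met
7. designated compliance officers 0 < 2 → not met
8. compliance program review 64 days ago vs limit 60 → not met
9. client complaints pending 4 > 3 → not met
Not met: 9 of 9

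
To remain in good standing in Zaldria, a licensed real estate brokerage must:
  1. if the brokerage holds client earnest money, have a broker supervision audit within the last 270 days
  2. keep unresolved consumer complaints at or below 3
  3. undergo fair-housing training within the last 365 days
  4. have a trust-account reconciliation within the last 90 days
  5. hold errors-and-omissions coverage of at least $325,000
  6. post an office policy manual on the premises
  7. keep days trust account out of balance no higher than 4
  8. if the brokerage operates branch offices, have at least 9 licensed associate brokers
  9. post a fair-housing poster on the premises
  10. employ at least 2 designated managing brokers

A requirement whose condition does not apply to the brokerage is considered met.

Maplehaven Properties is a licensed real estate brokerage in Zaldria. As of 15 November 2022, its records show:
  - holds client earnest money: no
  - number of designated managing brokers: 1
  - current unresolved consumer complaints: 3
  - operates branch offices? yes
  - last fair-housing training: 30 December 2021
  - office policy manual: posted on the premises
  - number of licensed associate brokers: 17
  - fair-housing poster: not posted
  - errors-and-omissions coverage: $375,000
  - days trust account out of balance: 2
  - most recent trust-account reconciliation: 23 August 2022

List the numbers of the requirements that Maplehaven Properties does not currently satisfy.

9, 10

1. condition 'holds client earnest money' does not hold → requirement n/a → met
2. unresolved consumer complaints 3 ≤ 3 → met
3. fair-housing training 320 days ago vs limit 365 → met
4. trust-account reconciliation 84 days ago vs limit 90 → met
5. errors-and-omissions coverage $375,000 ≥ $325,000 → met
6. office policy manual present → met
7. days trust account out of balance 2 ≤ 4 → met
8. condition 'operates branch offices' holds; licensed associate brokers 17 ≥ 9 → met
9. fair-housing poster absent → not met
10. designated managing brokers 1 < 2 → not met
Not met: 9, 10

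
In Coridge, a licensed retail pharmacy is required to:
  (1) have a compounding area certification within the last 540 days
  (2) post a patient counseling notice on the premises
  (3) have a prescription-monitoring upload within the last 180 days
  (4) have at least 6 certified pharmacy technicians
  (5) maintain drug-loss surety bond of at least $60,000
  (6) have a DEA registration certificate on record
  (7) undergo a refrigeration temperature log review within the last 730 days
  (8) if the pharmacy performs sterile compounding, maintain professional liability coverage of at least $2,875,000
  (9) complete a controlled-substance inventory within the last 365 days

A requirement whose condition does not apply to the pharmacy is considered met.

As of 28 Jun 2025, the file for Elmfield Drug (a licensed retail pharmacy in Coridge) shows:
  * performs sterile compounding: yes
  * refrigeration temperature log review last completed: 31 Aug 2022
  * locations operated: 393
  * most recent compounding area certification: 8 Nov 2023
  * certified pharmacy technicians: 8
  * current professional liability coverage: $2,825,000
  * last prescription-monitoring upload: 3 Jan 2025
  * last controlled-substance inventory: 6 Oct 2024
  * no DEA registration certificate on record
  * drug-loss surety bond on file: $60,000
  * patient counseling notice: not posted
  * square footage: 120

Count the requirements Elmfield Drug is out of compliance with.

1. compounding area certification 598 days ago vs limit 540 → not met
2. patient counseling notice absent → not met
3. prescription-monitoring upload 176 days ago vs limit 180 → met
4. certified pharmacy technicians 8 ≥ 6 → met
5. drug-loss surety bond $60,000 ≥ $60,000 → met
6. DEA registration certificate absent → not met
7. refrigeration temperature log review 1032 days ago vs limit 730 → not met
8. condition 'performs sterile compounding' holds; professional liability coverage $2,825,000 < $2,875,000 → not met
9. controlled-substance inventory 265 days ago vs limit 365 → met
Not met: 5 of 9

5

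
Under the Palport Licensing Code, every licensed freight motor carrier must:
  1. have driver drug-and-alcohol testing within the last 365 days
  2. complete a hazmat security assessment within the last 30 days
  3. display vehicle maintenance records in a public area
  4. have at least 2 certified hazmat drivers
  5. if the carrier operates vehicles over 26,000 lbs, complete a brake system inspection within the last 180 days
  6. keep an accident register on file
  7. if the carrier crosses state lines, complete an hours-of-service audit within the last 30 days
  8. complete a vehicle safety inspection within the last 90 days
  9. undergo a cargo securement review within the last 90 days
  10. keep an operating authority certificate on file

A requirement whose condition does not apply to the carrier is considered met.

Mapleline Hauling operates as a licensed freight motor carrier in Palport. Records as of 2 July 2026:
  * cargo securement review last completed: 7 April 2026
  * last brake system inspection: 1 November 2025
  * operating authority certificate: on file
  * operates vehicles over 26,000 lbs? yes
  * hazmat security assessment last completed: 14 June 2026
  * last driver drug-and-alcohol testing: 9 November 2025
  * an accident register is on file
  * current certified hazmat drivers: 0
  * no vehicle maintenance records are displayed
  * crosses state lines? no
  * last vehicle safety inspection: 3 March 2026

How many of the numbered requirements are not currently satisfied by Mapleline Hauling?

1. driver drug-and-alcohol testing 235 days ago vs limit 365 → met
2. hazmat security assessment 18 days ago vs limit 30 → met
3. vehicle maintenance records absent → not met
4. certified hazmat drivers 0 < 2 → not met
5. condition 'operates vehicles over 26,000 lbs' holds; brake system inspection 243 days ago vs limit 180 → not met
6. accident register present → met
7. condition 'crosses state lines' does not hold → requirement n/a → met
8. vehicle safety inspection 121 days ago vs limit 90 → not met
9. cargo securement review 86 days ago vs limit 90 → met
10. operating authority certificate present → met
Not met: 4 of 10

4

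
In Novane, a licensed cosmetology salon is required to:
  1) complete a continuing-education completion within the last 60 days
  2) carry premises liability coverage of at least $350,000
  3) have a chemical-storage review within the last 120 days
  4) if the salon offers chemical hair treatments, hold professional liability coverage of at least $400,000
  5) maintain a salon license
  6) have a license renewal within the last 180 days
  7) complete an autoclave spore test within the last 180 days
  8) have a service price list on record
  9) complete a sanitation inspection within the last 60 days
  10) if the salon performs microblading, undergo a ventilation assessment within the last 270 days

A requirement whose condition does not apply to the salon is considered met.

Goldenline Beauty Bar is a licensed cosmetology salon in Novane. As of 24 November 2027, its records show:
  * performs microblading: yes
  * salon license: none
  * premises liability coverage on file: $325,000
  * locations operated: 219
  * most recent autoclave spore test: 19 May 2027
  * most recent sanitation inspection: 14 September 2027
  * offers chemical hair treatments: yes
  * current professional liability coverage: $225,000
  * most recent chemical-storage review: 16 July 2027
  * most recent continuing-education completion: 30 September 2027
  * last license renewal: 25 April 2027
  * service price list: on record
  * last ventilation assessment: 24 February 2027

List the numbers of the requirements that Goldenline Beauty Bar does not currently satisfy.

2, 3, 4, 5, 6, 7, 9, 10

1. continuing-education completion 55 days ago vs limit 60 → met
2. premises liability coverage $325,000 < $350,000 → not met
3. chemical-storage review 131 days ago vs limit 120 → not met
4. condition 'offers chemical hair treatments' holds; professional liability coverage $225,000 < $400,000 → not met
5. salon license absent → not met
6. license renewal 213 days ago vs limit 180 → not met
7. autoclave spore test 189 days ago vs limit 180 → not met
8. service price list present → met
9. sanitation inspection 71 days ago vs limit 60 → not met
10. condition 'performs microblading' holds; ventilation assessment 273 days ago vs limit 270 → not met
Not met: 2, 3, 4, 5, 6, 7, 9, 10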